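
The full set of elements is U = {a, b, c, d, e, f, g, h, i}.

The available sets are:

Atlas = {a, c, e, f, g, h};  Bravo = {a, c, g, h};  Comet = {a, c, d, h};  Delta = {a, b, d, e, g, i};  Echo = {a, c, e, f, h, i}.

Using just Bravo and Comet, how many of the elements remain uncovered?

Union of Bravo, Comet = {a, c, d, g, h}.
Not covered: b, e, f, i — 4 elements.

4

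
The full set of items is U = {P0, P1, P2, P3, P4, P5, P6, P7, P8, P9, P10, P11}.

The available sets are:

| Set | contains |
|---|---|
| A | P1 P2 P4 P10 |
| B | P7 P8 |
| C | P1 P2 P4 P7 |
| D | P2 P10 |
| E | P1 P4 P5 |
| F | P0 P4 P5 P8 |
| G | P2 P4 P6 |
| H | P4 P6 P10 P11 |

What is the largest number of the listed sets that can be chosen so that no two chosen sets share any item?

B, D, E are pairwise disjoint (B={P7,P8}; D={P2,P10}; E={P1,P4,P5}).
Every remaining set overlaps one of these, and no 4 of the listed sets are pairwise disjoint, so 3 is the maximum.

3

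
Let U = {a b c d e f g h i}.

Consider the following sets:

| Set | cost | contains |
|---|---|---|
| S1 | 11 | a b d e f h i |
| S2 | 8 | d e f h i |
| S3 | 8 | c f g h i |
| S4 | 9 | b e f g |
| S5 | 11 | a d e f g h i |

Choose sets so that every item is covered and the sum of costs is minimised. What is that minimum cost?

S1, S3 together cover every item (S1 ∪ S3 = {a, b, c, d, e, f, g, h, i}); total cost 11 + 8 = 19.
No covering selection has total cost below 19.

19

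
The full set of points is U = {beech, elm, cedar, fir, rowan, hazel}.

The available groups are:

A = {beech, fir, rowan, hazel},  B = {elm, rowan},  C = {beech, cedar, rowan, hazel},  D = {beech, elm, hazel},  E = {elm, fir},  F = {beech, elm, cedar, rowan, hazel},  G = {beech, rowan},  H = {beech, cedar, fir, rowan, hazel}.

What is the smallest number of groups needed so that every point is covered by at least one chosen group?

2

Take {F, H}. Their union is {beech, elm, cedar, fir, rowan, hazel}, which is all 6 points.
No single group has all 6 points (the largest, F, has 5), so 2 is optimal.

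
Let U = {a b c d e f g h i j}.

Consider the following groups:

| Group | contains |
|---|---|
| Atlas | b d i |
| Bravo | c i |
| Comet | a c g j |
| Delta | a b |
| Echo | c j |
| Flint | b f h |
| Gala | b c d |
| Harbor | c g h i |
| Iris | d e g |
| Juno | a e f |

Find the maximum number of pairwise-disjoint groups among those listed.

3

Atlas, Echo, Juno are pairwise disjoint (Atlas={b,d,i}; Echo={c,j}; Juno={a,e,f}).
Every remaining group overlaps one of these, and no 4 of the listed groups are pairwise disjoint, so 3 is the maximum.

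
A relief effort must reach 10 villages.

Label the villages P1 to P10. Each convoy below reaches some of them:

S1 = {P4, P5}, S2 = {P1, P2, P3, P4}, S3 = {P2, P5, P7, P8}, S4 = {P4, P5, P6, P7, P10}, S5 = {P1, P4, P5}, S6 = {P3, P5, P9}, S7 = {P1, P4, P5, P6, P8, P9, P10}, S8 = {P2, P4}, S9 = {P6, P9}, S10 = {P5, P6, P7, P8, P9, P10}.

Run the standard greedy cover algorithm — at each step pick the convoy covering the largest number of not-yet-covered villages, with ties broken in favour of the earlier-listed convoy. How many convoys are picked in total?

Greedy: pick S7 (covers 7 new) → pick S2 (covers 2 new) → pick S3 (covers 1 new). Total picks: 3.
(The true minimum cover uses only 2 convoys, so greedy is not optimal here.)

3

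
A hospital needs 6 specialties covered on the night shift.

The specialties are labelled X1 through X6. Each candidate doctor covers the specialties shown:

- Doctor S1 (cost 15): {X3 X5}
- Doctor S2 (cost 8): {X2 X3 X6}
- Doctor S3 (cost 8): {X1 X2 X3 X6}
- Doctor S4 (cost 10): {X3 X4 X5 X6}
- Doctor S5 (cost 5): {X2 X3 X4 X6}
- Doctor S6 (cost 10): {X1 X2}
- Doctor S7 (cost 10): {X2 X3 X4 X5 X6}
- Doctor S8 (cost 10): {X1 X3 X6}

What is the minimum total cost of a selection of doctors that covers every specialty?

S3, S7 together cover every specialty (S3 ∪ S7 = {X1, X2, X3, X4, X5, X6}); total cost 8 + 10 = 18.
The greedy pick S5, S3, S4 costs 23; no covering selection beats 18.

18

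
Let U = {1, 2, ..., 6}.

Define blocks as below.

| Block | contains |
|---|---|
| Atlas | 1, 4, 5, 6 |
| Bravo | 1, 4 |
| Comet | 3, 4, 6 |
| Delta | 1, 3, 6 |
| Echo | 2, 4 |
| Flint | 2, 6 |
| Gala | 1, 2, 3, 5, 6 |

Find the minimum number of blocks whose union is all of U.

2

Echo and Gala together: Echo ∪ Gala = {1, 2, 3, 4, 5, 6} — every item is covered.
No single block has all 6 items (the largest, Gala, has 5), so 2 is optimal.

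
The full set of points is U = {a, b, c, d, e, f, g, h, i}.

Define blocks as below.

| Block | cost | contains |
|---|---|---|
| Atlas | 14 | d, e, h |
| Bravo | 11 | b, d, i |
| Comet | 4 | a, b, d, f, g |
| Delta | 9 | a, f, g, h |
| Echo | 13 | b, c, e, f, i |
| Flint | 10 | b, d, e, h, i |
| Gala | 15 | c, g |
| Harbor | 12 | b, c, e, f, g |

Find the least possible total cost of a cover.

26

Comet, Delta, Echo together cover every point (Comet ∪ Delta ∪ Echo = {a, b, c, d, e, f, g, h, i}); total cost 4 + 9 + 13 = 26.
No covering selection has total cost below 26.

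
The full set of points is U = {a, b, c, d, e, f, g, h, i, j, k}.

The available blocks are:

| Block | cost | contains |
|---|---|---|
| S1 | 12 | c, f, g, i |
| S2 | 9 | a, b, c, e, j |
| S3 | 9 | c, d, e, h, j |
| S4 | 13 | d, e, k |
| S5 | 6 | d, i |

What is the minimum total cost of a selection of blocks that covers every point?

43

S1, S2, S3, S4 together cover every point (S1 ∪ S2 ∪ S3 ∪ S4 = {a, b, c, d, e, f, g, h, i, j, k}); total cost 12 + 9 + 9 + 13 = 43.
The greedy pick S2, S5, S1, S3, S4 costs 49; no covering selection beats 43.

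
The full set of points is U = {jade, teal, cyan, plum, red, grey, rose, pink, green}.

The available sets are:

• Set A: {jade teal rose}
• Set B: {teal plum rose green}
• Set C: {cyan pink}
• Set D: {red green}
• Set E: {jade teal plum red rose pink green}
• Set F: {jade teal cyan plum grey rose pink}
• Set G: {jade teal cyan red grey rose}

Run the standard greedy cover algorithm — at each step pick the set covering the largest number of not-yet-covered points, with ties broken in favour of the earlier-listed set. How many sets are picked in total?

2

Greedy: pick E (covers 7 new) → pick F (covers 2 new). Total picks: 2.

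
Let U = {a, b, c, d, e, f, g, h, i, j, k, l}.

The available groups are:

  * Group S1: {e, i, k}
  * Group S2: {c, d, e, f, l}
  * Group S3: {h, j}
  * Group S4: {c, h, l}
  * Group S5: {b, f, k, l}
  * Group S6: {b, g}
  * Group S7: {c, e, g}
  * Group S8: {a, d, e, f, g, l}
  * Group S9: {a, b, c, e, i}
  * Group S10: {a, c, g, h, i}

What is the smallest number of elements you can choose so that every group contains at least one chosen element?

T = {b, e, h} meets every group (each contains at least one member of T), and |T| = 3.
The groups S2, S3, S6 are pairwise disjoint, so any hitting set needs a separate element for each — at least 3. Hence 3 is optimal.

3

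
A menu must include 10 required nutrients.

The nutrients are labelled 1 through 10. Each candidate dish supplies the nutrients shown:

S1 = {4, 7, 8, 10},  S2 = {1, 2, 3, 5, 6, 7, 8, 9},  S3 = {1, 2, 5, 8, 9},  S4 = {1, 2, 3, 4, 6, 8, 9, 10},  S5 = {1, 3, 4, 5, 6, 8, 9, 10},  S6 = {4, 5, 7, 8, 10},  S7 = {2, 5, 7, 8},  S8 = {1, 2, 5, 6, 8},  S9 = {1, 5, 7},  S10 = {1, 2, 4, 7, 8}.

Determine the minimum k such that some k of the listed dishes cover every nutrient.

2

S5 and S7 together: S5 ∪ S7 = {1, 2, 3, 4, 5, 6, 7, 8, 9, 10} — every nutrient is covered.
No single dish has all 10 nutrients (the largest, S2, has 8), so 2 is optimal.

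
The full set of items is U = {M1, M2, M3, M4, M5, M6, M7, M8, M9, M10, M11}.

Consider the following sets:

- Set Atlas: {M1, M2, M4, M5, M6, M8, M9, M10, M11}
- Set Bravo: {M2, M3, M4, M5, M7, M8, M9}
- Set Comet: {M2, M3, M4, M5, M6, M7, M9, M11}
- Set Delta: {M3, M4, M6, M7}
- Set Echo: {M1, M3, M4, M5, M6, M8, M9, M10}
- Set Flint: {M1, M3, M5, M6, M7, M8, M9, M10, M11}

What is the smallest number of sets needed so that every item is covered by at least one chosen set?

2

Atlas and Comet cover everything between them: the union {M1, M2, M3, M4, M5, M6, M7, M8, M9, M10, M11} is all of U.
No single set has all 11 items (the largest, Atlas, has 9), so 2 is optimal.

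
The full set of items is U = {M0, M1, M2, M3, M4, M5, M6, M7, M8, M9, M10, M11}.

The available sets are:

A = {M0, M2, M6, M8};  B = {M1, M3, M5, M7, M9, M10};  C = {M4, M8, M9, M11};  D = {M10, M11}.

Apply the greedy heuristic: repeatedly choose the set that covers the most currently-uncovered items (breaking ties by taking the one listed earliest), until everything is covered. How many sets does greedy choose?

3

Greedy: pick B (covers 6 new) → pick A (covers 4 new) → pick C (covers 2 new). Total picks: 3.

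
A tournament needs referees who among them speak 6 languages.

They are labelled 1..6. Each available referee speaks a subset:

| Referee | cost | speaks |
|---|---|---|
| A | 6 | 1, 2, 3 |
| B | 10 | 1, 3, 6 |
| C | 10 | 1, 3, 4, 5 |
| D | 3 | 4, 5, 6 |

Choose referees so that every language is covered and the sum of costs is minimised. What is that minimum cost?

9

A, D together cover every language (A ∪ D = {1, 2, 3, 4, 5, 6}); total cost 6 + 3 = 9.
No covering selection has total cost below 9.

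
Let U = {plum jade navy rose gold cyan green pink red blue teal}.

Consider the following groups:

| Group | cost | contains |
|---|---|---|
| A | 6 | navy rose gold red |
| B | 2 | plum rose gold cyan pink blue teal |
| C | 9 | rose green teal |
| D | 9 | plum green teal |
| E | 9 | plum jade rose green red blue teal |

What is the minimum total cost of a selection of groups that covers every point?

17

A, B, E together cover every point (A ∪ B ∪ E = {plum, jade, navy, rose, gold, cyan, green, pink, red, blue, teal}); total cost 6 + 2 + 9 = 17.
No covering selection has total cost below 17.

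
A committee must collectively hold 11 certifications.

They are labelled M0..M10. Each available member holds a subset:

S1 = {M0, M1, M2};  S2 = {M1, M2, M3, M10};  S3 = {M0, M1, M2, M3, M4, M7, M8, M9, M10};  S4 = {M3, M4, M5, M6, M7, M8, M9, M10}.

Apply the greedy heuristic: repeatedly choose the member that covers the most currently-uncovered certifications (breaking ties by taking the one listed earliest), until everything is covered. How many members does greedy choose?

2

Greedy: pick S3 (covers 9 new) → pick S4 (covers 2 new). Total picks: 2.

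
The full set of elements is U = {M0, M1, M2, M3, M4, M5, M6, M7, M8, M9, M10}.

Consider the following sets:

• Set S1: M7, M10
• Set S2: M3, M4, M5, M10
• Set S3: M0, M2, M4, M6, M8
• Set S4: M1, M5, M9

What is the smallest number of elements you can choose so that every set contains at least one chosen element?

3

H = {M0, M1, M10} meets every set (each contains at least one member of H), and |H| = 3.
The sets S1, S3, S4 are pairwise disjoint, so any hitting set needs a separate element for each — at least 3. Hence 3 is optimal.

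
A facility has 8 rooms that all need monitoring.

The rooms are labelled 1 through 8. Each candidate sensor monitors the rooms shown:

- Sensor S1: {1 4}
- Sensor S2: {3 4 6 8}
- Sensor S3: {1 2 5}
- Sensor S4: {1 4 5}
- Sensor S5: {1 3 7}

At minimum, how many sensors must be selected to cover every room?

Take {S2, S3, S5}. Their union is {1, 2, 3, 4, 5, 6, 7, 8}, which is all 8 rooms.
Only S3 contains 2, so S3 is forced; the remaining 5 rooms need at least 2 more sensors (each remaining sensor adds at most 4) — so at least 3 sensors are needed, and 3 is optimal.

3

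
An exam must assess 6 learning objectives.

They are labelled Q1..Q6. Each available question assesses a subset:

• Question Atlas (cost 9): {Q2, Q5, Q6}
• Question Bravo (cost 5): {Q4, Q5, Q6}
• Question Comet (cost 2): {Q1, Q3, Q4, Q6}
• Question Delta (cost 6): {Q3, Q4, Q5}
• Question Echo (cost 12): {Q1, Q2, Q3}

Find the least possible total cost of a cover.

11

Atlas, Comet together cover every objective (Atlas ∪ Comet = {Q1, Q2, Q3, Q4, Q5, Q6}); total cost 9 + 2 = 11.
No covering selection has total cost below 11.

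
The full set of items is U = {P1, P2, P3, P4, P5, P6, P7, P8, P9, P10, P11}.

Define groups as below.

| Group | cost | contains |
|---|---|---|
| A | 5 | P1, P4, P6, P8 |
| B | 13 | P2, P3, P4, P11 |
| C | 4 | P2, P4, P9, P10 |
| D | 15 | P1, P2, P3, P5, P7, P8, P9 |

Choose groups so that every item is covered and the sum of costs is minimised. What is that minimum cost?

A, B, C, D together cover every item (A ∪ B ∪ C ∪ D = {P1, P2, P3, P4, P5, P6, P7, P8, P9, P10, P11}); total cost 5 + 13 + 4 + 15 = 37.
No covering selection has total cost below 37.

37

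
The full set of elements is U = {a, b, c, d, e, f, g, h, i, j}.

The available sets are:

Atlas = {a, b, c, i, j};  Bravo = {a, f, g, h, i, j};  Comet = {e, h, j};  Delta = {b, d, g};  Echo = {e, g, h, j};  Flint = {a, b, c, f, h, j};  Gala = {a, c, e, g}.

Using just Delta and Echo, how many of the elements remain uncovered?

Union of Delta, Echo = {b, d, e, g, h, j}.
Not covered: a, c, f, i — 4 elements.

4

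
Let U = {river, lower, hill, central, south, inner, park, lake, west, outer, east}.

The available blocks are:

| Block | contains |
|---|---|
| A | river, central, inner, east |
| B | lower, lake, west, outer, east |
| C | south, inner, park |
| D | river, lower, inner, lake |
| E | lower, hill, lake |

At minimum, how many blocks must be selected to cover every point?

4

A and B and C and E together: A ∪ B ∪ C ∪ E = {river, lower, hill, central, south, inner, park, lake, west, outer, east} — every point is covered.
No 3 of the 5 blocks cover everything (all 10 combinations miss at least one point), so 4 is optimal.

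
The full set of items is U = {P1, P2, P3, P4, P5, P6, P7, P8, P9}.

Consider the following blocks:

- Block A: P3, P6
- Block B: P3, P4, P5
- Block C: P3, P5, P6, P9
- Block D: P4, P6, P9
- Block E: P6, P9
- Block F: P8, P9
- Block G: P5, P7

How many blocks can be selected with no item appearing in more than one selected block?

A, F, G are pairwise disjoint (A={P3,P6}; F={P8,P9}; G={P5,P7}).
Every remaining block overlaps one of these, and no 4 of the listed blocks are pairwise disjoint, so 3 is the maximum.

3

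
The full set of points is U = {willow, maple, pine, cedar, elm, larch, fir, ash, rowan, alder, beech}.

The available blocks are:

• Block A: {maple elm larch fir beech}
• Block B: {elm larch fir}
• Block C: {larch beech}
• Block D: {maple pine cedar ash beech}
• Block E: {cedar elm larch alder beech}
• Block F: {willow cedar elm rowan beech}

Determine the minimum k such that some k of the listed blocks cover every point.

4

B and D and E and F together: B ∪ D ∪ E ∪ F = {willow, maple, pine, cedar, elm, larch, fir, ash, rowan, alder, beech} — every point is covered.
No 3 of the 6 blocks cover everything (all 20 combinations miss at least one point), so 4 is optimal.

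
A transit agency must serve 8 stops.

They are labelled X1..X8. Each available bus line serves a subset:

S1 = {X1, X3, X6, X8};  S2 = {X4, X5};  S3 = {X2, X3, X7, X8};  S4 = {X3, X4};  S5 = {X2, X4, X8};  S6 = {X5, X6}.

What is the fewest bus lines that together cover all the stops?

Take {S1, S2, S3}. Their union is {X1, X2, X3, X4, X5, X6, X7, X8}, which is all 8 stops.
Only S1 contains X1, so S1 is forced; the remaining 4 stops need at least 2 more bus lines (each remaining bus line adds at most 2) — so at least 3 bus lines are needed, and 3 is optimal.

3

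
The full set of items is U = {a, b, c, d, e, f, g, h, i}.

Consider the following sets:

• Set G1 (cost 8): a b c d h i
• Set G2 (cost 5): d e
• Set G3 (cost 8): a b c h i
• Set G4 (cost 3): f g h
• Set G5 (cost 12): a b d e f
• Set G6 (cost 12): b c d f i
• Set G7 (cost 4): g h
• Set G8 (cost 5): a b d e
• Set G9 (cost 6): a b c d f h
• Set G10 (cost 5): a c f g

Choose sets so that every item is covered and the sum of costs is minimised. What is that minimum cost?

G3, G4, G8 together cover every item (G3 ∪ G4 ∪ G8 = {a, b, c, d, e, f, g, h, i}); total cost 8 + 3 + 5 = 16.
No covering selection has total cost below 16.

16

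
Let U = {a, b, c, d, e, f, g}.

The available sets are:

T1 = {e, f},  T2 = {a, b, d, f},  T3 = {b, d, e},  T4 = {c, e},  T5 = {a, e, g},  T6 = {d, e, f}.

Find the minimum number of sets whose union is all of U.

T2 and T4 and T5 together: T2 ∪ T4 ∪ T5 = {a, b, c, d, e, f, g} — every point is covered.
Only T4 contains c, so T4 is forced; the remaining 5 points need at least 2 more sets (each remaining set adds at most 4) — so at least 3 sets are needed, and 3 is optimal.

3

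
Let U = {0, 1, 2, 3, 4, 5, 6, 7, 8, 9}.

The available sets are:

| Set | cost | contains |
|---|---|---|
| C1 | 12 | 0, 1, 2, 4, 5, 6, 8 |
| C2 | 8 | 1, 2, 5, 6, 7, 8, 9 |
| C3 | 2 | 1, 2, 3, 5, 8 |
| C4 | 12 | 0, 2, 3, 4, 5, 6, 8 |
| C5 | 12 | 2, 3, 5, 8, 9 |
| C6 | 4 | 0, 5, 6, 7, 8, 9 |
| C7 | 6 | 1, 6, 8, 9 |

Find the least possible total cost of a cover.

C1, C3, C6 together cover every item (C1 ∪ C3 ∪ C6 = {0, 1, 2, 3, 4, 5, 6, 7, 8, 9}); total cost 12 + 2 + 4 = 18.
No covering selection has total cost below 18.

18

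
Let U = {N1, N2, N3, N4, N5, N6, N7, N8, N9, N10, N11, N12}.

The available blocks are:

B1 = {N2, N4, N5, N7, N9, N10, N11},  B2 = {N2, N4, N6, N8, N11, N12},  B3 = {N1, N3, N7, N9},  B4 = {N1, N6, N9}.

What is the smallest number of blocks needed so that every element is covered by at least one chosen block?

3

Take {B1, B2, B3}. Their union is {N1, N2, N3, N4, N5, N6, N7, N8, N9, N10, N11, N12}, which is all 12 elements.
Only B3 contains N3, so B3 is forced; the remaining 8 elements need at least 2 more blocks (each remaining block adds at most 6) — so at least 3 blocks are needed, and 3 is optimal.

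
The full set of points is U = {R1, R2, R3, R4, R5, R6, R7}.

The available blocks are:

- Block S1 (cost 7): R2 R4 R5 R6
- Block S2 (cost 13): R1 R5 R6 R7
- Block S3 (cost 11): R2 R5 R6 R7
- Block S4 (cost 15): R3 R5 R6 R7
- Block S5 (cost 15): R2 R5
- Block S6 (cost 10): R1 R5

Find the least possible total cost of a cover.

S1, S4, S6 together cover every point (S1 ∪ S4 ∪ S6 = {R1, R2, R3, R4, R5, R6, R7}); total cost 7 + 15 + 10 = 32.
The greedy pick S1, S2, S4 costs 35; no covering selection beats 32.

32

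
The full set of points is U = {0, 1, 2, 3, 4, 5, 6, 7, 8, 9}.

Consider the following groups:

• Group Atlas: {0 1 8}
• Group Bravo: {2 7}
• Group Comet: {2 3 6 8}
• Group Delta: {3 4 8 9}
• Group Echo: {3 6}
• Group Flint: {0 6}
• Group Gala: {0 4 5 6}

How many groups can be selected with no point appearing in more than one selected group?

3

Bravo, Delta, Flint are pairwise disjoint (Bravo={2,7}; Delta={3,4,8,9}; Flint={0,6}).
Every remaining group overlaps one of these, and no 4 of the listed groups are pairwise disjoint, so 3 is the maximum.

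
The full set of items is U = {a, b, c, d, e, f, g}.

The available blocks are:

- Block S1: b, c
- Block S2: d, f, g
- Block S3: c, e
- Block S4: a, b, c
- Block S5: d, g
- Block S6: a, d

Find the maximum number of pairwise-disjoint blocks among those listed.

S3, S5 are pairwise disjoint (S3={c,e}; S5={d,g}).
Every remaining block overlaps one of these, and no 3 of the listed blocks are pairwise disjoint, so 2 is the maximum.

2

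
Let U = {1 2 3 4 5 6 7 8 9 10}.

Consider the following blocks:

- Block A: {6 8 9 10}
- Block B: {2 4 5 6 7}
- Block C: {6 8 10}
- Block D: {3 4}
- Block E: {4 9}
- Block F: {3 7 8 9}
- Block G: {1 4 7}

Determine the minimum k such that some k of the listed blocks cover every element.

A, B, F, and G cover everything between them: the union {1, 2, 3, 4, 5, 6, 7, 8, 9, 10} is all of U.
No 3 of the 7 blocks cover everything (all 35 combinations miss at least one element), so 4 is optimal.

4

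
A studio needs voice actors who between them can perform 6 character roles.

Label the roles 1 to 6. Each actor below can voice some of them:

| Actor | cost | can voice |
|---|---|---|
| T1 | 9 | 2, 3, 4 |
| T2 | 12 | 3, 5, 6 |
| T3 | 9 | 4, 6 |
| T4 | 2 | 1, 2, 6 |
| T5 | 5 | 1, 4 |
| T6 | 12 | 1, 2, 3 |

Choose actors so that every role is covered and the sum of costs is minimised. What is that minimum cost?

T2, T4, T5 together cover every role (T2 ∪ T4 ∪ T5 = {1, 2, 3, 4, 5, 6}); total cost 12 + 2 + 5 = 19.
The greedy pick T4, T1, T2 costs 23; no covering selection beats 19.

19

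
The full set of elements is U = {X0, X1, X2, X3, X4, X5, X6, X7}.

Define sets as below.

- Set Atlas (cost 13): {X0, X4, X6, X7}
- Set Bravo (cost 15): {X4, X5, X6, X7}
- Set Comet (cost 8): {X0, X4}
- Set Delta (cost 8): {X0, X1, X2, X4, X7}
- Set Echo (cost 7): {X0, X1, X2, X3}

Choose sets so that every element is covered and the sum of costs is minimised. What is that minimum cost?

22

Bravo, Echo together cover every element (Bravo ∪ Echo = {X0, X1, X2, X3, X4, X5, X6, X7}); total cost 15 + 7 = 22.
The greedy pick Delta, Echo, Bravo costs 30; no covering selection beats 22.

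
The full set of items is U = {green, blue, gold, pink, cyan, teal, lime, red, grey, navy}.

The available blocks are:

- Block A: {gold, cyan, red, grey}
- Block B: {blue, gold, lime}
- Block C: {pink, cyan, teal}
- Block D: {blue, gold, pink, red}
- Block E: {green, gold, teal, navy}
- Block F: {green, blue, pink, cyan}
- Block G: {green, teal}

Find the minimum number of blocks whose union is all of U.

4

Take {A, B, E, F}. Their union is {green, blue, gold, pink, cyan, teal, lime, red, grey, navy}, which is all 10 items.
Only B contains lime, so B is forced; the remaining 7 items need at least 3 more blocks (each remaining block adds at most 3) — so at least 4 blocks are needed, and 4 is optimal.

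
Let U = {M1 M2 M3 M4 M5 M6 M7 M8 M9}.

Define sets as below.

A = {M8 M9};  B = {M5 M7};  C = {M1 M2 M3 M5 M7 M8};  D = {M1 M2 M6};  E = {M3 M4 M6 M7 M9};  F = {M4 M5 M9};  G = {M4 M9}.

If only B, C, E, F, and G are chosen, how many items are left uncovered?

0

Union of B, C, E, F, G = {M1, M2, M3, M4, M5, M6, M7, M8, M9} — that's every item, so 0 are uncovered.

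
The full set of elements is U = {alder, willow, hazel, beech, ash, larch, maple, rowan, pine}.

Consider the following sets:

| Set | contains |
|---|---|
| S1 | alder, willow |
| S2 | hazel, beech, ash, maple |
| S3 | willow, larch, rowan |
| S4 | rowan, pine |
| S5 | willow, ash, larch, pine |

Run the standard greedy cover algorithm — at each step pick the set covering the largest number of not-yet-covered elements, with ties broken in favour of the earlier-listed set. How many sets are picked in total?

Greedy: pick S2 (covers 4 new) → pick S3 (covers 3 new) → pick S1 (covers 1 new) → pick S4 (covers 1 new). Total picks: 4.

4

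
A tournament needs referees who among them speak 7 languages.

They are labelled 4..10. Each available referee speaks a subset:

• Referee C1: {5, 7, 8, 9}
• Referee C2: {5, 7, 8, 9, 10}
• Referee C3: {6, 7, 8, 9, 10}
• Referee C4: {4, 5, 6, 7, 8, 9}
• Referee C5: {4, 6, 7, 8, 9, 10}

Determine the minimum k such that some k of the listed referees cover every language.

2

C2 and C4 together: C2 ∪ C4 = {4, 5, 6, 7, 8, 9, 10} — every language is covered.
No single referee has all 7 languages (the largest, C4, has 6), so 2 is optimal.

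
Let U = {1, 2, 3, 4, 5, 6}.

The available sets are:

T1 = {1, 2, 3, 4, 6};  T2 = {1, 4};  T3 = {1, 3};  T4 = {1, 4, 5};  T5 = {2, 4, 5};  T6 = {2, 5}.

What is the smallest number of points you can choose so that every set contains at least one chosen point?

The 2 points {1, 2} hit every set.
The sets T3, T5 are pairwise disjoint, so any hitting set needs a separate point for each — at least 2. Hence 2 is optimal.

2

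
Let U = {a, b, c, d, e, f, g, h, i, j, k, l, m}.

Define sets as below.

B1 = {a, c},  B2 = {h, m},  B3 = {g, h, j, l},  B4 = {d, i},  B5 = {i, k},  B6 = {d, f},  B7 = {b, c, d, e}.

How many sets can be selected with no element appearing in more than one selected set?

4

B1, B3, B5, B6 are pairwise disjoint (B1={a,c}; B3={g,h,j,l}; B5={i,k}; B6={d,f}).
Every remaining set overlaps one of these, and no 5 of the listed sets are pairwise disjoint, so 4 is the maximum.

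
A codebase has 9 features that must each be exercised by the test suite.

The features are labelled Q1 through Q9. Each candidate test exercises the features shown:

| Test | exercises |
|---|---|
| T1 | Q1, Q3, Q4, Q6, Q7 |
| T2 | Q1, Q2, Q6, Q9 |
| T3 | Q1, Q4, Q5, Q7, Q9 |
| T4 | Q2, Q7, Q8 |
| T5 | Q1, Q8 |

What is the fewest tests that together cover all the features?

3

T1 and T3 and T4 together: T1 ∪ T3 ∪ T4 = {Q1, Q2, Q3, Q4, Q5, Q6, Q7, Q8, Q9} — every feature is covered.
Only T1 contains Q3, so T1 is forced; the remaining 4 features need at least 2 more tests (each remaining test adds at most 2) — so at least 3 tests are needed, and 3 is optimal.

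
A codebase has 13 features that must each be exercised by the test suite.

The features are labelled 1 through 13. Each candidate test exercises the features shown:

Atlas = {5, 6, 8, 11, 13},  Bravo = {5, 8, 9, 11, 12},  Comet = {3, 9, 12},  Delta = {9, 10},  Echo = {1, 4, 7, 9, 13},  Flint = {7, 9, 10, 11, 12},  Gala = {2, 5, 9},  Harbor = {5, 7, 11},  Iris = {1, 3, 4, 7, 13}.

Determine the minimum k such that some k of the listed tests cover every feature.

4

Atlas and Flint and Gala and Iris together: Atlas ∪ Flint ∪ Gala ∪ Iris = {1, 2, 3, 4, 5, 6, 7, 8, 9, 10, 11, 12, 13} — every feature is covered.
No 3 of the 9 tests cover everything (all 84 combinations miss at least one feature), so 4 is optimal.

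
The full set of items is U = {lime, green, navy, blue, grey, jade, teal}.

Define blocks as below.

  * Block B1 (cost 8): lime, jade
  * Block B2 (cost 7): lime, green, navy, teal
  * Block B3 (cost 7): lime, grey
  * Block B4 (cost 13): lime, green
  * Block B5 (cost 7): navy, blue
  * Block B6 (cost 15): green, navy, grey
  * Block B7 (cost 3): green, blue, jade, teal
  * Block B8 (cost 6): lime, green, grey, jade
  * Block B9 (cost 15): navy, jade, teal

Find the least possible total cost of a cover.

16

B2, B7, B8 together cover every item (B2 ∪ B7 ∪ B8 = {lime, green, navy, blue, grey, jade, teal}); total cost 7 + 3 + 6 = 16.
No covering selection has total cost below 16.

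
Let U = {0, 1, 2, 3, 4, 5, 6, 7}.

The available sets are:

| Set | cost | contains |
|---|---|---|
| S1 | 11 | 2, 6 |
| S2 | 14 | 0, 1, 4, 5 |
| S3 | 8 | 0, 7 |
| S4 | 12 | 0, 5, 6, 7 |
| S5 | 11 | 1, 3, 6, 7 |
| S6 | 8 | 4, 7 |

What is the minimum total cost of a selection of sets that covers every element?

S1, S2, S5 together cover every element (S1 ∪ S2 ∪ S5 = {0, 1, 2, 3, 4, 5, 6, 7}); total cost 11 + 14 + 11 = 36.
No covering selection has total cost below 36.

36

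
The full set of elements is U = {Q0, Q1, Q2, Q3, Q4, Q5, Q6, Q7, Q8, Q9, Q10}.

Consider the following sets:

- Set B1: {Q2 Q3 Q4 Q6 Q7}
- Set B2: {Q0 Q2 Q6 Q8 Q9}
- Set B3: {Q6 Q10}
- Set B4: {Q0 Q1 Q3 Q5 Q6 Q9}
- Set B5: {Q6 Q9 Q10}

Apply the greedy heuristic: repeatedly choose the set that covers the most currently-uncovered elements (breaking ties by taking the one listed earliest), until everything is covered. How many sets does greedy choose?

Greedy: pick B4 (covers 6 new) → pick B1 (covers 3 new) → pick B2 (covers 1 new) → pick B3 (covers 1 new). Total picks: 4.

4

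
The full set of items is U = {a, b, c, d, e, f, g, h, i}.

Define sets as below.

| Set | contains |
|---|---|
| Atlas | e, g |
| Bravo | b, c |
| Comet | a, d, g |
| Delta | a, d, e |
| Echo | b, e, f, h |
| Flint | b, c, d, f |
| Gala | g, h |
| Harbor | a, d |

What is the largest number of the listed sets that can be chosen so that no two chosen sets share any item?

3

Bravo, Gala, Harbor are pairwise disjoint (Bravo={b,c}; Gala={g,h}; Harbor={a,d}).
Every remaining set overlaps one of these, and no 4 of the listed sets are pairwise disjoint, so 3 is the maximum.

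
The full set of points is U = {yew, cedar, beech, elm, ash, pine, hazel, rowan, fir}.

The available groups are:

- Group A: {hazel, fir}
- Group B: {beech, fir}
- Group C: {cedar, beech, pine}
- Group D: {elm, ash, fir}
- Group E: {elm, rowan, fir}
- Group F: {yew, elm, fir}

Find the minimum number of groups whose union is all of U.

A and C and D and E and F together: A ∪ C ∪ D ∪ E ∪ F = {yew, cedar, beech, elm, ash, pine, hazel, rowan, fir} — every point is covered.
No 4 of the 6 groups cover everything (all 15 combinations miss at least one point), so 5 is optimal.

5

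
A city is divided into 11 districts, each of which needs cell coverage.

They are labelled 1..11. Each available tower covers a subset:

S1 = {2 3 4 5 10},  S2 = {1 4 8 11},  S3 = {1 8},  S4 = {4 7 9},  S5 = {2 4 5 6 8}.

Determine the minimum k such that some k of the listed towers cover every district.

Take {S1, S2, S4, S5}. Their union is {1, 2, 3, 4, 5, 6, 7, 8, 9, 10, 11}, which is all 11 districts.
Only S5 contains 6, so S5 is forced; the remaining 6 districts need at least 3 more towers (each remaining tower adds at most 2) — so at least 4 towers are needed, and 4 is optimal.

4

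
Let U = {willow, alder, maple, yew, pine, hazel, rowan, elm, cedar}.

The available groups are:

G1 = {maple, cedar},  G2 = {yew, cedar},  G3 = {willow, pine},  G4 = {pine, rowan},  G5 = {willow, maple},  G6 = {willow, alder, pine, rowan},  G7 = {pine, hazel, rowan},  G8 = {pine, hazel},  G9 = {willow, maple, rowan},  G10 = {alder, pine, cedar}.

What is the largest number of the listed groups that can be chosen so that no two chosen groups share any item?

3

G2, G4, G5 are pairwise disjoint (G2={yew,cedar}; G4={pine,rowan}; G5={willow,maple}).
Every remaining group overlaps one of these, and no 4 of the listed groups are pairwise disjoint, so 3 is the maximum.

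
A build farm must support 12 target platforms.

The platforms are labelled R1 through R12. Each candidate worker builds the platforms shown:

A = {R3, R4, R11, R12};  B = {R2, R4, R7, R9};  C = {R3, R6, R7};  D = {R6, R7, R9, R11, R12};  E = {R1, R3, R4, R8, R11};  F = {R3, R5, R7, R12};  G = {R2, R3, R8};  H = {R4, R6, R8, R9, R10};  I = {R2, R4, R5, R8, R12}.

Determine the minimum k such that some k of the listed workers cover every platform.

Take {C, E, H, I}. Their union is {R1, R2, R3, R4, R5, R6, R7, R8, R9, R10, R11, R12}, which is all 12 platforms.
No 3 of the 9 workers cover everything (all 84 combinations miss at least one platform), so 4 is optimal.

4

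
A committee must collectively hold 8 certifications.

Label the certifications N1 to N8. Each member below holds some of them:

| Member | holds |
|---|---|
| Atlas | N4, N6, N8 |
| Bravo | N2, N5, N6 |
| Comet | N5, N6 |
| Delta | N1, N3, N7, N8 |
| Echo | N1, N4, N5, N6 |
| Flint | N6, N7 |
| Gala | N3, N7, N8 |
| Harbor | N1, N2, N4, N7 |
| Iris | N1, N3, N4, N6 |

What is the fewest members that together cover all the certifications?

3

Comet and Gala and Harbor together: Comet ∪ Gala ∪ Harbor = {N1, N2, N3, N4, N5, N6, N7, N8} — every certification is covered.
No 2 of the 9 members cover everything (all 36 combinations miss at least one certification), so 3 is optimal.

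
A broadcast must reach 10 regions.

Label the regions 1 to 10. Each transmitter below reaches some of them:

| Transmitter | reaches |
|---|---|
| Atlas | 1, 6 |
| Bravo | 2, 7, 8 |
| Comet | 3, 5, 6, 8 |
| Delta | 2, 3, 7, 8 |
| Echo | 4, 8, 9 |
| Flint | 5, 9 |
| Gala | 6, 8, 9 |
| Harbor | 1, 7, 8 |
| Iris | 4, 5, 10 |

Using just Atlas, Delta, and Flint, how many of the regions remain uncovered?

Union of Atlas, Delta, Flint = {1, 2, 3, 5, 6, 7, 8, 9}.
Not covered: 4, 10 — 2 regions.

2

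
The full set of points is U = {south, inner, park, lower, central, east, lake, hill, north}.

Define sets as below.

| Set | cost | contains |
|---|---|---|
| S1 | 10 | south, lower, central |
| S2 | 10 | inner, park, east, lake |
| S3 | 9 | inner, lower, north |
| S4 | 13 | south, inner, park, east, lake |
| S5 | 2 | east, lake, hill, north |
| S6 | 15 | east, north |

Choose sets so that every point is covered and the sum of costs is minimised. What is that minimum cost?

S1, S2, S5 together cover every point (S1 ∪ S2 ∪ S5 = {south, inner, park, lower, central, east, lake, hill, north}); total cost 10 + 10 + 2 = 22.
No covering selection has total cost below 22.

22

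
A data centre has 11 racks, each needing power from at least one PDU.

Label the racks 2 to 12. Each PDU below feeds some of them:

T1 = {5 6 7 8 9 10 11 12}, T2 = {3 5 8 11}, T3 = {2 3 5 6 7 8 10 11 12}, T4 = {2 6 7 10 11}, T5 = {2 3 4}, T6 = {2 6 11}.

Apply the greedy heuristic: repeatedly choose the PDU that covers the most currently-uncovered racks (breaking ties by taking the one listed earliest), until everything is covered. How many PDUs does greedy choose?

Greedy: pick T3 (covers 9 new) → pick T1 (covers 1 new) → pick T5 (covers 1 new). Total picks: 3.
(The true minimum cover uses only 2 PDUs, so greedy is not optimal here.)

3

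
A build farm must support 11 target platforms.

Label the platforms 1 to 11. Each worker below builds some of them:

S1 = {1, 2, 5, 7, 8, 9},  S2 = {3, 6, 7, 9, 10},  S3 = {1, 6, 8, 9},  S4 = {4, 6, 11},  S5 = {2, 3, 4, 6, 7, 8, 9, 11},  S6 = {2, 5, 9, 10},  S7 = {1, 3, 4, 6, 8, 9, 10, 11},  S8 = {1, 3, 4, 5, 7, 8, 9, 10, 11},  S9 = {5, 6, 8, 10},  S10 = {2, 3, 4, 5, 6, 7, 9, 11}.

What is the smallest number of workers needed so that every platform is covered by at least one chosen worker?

S1 and S7 together: S1 ∪ S7 = {1, 2, 3, 4, 5, 6, 7, 8, 9, 10, 11} — every platform is covered.
No single worker has all 11 platforms (the largest, S8, has 9), so 2 is optimal.

2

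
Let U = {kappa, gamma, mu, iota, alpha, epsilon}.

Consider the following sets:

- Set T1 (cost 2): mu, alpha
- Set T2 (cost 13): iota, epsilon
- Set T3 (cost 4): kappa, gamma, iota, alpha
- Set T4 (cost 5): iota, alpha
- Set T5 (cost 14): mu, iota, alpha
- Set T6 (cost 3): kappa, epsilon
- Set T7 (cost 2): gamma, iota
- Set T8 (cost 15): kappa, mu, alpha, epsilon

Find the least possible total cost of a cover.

7

T1, T6, T7 together cover every item (T1 ∪ T6 ∪ T7 = {kappa, gamma, mu, iota, alpha, epsilon}); total cost 2 + 3 + 2 = 7.
No covering selection has total cost below 7.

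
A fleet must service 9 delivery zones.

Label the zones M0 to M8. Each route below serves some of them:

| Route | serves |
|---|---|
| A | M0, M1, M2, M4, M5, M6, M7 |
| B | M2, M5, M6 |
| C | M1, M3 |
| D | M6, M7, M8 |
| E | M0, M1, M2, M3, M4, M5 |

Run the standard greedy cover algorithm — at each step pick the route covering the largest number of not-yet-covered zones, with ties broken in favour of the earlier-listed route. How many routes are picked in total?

Greedy: pick A (covers 7 new) → pick C (covers 1 new) → pick D (covers 1 new). Total picks: 3.
(The true minimum cover uses only 2 routes, so greedy is not optimal here.)

3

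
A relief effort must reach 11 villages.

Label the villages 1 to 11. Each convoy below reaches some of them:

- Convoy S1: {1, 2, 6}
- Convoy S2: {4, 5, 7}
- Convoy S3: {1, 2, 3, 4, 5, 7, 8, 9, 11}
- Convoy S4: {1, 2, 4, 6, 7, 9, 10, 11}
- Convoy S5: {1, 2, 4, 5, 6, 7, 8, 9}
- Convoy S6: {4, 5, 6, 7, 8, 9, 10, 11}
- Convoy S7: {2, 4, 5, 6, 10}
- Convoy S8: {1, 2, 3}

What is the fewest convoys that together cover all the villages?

2

S6 and S8 together: S6 ∪ S8 = {1, 2, 3, 4, 5, 6, 7, 8, 9, 10, 11} — every village is covered.
No single convoy has all 11 villages (the largest, S3, has 9), so 2 is optimal.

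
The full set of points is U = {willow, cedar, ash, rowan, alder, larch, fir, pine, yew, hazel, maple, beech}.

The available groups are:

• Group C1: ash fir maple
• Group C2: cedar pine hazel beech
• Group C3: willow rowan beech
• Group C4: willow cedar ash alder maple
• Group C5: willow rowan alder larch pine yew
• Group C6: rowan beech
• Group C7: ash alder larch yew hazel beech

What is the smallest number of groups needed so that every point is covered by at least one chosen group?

3

Take {C1, C2, C5}. Their union is {willow, cedar, ash, rowan, alder, larch, fir, pine, yew, hazel, maple, beech}, which is all 12 points.
Only C1 contains fir, so C1 is forced; the remaining 9 points need at least 2 more groups (each remaining group adds at most 6) — so at least 3 groups are needed, and 3 is optimal.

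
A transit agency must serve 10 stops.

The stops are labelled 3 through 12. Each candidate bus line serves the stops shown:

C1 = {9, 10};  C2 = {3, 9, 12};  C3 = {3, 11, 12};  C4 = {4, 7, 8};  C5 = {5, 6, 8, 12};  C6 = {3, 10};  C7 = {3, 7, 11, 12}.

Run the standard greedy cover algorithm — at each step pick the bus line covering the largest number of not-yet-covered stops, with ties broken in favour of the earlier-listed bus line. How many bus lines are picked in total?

4

Greedy: pick C5 (covers 4 new) → pick C7 (covers 3 new) → pick C1 (covers 2 new) → pick C4 (covers 1 new). Total picks: 4.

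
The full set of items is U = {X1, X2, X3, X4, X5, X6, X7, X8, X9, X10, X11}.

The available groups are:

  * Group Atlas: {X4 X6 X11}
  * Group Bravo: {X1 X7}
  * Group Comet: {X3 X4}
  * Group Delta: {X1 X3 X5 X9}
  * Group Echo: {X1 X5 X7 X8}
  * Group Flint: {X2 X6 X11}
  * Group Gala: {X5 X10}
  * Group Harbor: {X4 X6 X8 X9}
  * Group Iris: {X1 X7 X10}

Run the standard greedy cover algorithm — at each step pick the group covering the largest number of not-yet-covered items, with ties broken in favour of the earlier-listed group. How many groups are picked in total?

Greedy: pick Delta (covers 4 new) → pick Atlas (covers 3 new) → pick Echo (covers 2 new) → pick Flint (covers 1 new) → pick Gala (covers 1 new). Total picks: 5.
(The true minimum cover uses only 4 groups, so greedy is not optimal here.)

5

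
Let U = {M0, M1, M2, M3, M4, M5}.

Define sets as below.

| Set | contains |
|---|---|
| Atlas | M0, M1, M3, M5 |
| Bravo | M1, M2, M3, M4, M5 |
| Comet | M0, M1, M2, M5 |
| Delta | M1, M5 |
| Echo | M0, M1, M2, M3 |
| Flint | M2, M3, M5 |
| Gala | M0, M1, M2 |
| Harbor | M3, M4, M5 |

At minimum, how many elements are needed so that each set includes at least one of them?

H = {M1, M5} meets every set (each contains at least one member of H), and |H| = 2.
The sets Gala, Harbor are pairwise disjoint, so any hitting set needs a separate element for each — at least 2. Hence 2 is optimal.

2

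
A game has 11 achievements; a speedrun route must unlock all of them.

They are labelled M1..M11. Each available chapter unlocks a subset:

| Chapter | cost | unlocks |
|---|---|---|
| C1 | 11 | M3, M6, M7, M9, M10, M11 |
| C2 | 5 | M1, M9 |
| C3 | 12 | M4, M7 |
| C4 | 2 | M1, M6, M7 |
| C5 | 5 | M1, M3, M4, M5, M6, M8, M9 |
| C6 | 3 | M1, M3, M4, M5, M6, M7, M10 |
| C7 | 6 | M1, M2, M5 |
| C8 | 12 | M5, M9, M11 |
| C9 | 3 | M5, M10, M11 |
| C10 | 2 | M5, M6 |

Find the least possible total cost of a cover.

16

C4, C5, C7, C9 together cover every achievement (C4 ∪ C5 ∪ C7 ∪ C9 = {M1, M2, M3, M4, M5, M6, M7, M8, M9, M10, M11}); total cost 2 + 5 + 6 + 3 = 16.
The greedy pick C6, C5, C9, C7 costs 17; no covering selection beats 16.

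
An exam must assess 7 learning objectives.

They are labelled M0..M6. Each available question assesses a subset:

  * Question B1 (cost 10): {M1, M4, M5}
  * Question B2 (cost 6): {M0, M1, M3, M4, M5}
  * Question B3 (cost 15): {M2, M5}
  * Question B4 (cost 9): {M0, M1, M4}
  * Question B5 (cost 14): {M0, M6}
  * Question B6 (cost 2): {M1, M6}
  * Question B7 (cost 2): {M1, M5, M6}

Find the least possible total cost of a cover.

B2, B3, B6 together cover every objective (B2 ∪ B3 ∪ B6 = {M0, M1, M2, M3, M4, M5, M6}); total cost 6 + 15 + 2 = 23.
No covering selection has total cost below 23.

23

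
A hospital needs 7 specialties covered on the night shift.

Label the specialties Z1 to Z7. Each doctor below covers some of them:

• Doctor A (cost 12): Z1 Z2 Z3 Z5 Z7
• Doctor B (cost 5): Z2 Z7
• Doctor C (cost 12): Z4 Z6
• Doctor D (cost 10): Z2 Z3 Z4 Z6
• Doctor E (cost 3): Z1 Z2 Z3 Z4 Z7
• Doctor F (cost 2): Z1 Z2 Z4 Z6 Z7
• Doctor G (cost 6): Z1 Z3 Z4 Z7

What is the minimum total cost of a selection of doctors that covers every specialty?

14

A, F together cover every specialty (A ∪ F = {Z1, Z2, Z3, Z4, Z5, Z6, Z7}); total cost 12 + 2 = 14.
The greedy pick F, E, A costs 17; no covering selection beats 14.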